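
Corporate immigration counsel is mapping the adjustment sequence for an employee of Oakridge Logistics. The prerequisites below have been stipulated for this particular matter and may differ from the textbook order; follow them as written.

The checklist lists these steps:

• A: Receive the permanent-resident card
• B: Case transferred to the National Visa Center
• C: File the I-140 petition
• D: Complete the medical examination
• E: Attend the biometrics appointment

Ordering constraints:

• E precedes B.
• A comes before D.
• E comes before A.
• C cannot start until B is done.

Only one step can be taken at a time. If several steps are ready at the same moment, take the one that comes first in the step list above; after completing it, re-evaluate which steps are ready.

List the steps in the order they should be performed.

E has no prerequisites → E first.
Ready: A and B. A is listed earlier → A.
B and D are both available; B is listed earlier → B.
Now C and D have their prerequisites met. C is listed earlier, so C next.
Next only D has its prerequisites met → D.

E → A → B → C → D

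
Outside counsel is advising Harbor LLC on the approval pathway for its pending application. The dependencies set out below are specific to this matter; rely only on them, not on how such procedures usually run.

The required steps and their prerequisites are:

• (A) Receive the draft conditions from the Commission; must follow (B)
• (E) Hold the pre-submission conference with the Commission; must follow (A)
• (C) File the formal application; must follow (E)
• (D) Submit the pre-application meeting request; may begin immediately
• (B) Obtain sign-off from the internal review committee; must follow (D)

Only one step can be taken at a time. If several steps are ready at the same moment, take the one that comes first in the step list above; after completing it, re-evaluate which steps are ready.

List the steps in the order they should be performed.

(D) has no prerequisites → (D) first.
(B) is the only step now ready → (B).
Next only (A) has its prerequisites met → (A).
(E) needed (A), now all done → (E).
Next only (C) has its prerequisites met → (C).

(D), (B), (A), (E), (C)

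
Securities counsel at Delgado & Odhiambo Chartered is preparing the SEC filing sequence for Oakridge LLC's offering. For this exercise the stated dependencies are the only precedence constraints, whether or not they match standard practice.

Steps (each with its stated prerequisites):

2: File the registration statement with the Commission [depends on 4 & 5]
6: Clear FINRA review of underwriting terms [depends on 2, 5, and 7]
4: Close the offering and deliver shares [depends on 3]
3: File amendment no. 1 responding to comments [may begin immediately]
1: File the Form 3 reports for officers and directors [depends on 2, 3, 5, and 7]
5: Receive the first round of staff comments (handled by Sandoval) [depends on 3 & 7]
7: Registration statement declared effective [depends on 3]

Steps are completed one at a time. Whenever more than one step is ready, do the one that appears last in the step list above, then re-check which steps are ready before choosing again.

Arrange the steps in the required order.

3, 7, 5, 4, 2, 1, 6

3 has no prerequisites → 3 first.
Now 7 and 4 have their prerequisites met. 7 is listed later, so 7 next.
5 and 4 are both available; 5 is listed later → 5.
4 needed 3, now all done → 4.
2 needed 5 and 4, now all done → 2.
Now 1 and 6 have their prerequisites met. 1 is listed later, so 1 next.
6 is the only step now ready → 6.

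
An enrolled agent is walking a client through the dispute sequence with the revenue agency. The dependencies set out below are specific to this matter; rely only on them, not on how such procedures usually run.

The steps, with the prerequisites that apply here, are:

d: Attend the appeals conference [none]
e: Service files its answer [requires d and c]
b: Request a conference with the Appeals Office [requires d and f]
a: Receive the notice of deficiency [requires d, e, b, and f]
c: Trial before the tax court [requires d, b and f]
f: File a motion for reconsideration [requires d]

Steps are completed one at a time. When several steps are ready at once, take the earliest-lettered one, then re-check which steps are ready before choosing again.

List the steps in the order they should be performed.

d f b c e a

d is the only step with nothing outstanding, so it goes first.
f needed d, now all done → f.
b needed d and f, now all done → b.
c is the only step now ready → c.
That leaves e as the only ready step → e.
That leaves a as the only ready step → a.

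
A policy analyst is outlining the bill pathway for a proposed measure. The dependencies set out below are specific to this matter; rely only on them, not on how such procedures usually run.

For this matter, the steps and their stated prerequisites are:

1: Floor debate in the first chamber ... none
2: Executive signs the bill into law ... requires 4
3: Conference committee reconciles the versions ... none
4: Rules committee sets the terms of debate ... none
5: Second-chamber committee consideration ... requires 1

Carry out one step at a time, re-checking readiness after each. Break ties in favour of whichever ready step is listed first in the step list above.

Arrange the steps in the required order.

1, 3, 4, 2, 5

Nothing is required for 1, 3 and 4. 1 is listed earlier → 1 first.
Ready: 3, 4 and 5. 3 is listed earlier → 3.
4 and 5 are both available; 4 is listed earlier → 4.
2 now also ready, so the ready set is {2, 5}; 2 is listed earlier → 2.
5 needed 1, now all done → 5.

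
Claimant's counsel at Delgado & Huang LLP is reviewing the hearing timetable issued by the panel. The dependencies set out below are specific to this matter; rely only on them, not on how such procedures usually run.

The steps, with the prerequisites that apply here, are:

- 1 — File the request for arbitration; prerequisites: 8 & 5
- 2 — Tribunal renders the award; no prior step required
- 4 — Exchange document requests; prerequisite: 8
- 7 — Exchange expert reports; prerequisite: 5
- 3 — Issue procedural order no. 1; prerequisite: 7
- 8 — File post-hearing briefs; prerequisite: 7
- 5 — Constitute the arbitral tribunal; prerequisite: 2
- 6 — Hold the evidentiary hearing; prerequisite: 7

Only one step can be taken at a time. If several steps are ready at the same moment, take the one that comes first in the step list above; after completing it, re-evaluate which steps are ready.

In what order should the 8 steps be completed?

2, 5, 7, 3, 8, 1, 4, 6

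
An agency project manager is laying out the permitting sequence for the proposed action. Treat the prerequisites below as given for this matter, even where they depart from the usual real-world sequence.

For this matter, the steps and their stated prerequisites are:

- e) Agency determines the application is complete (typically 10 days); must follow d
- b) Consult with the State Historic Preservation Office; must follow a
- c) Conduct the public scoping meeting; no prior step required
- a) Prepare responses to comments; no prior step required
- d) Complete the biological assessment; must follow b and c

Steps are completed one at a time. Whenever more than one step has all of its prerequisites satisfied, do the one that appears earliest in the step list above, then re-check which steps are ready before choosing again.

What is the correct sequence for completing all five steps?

c, a, b, d, e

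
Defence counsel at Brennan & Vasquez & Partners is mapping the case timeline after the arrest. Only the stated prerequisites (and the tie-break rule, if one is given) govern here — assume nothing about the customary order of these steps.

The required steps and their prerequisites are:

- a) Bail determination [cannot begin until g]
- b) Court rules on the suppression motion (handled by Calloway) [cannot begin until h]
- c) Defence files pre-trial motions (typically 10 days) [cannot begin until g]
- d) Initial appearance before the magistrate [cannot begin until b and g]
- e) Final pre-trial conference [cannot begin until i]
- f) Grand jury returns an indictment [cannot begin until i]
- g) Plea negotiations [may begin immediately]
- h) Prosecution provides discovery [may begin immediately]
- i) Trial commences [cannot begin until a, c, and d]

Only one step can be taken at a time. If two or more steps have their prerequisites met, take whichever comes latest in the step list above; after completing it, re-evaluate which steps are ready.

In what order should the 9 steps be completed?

h and g have no prerequisites; h is listed later, so h is first.
Now g and b have their prerequisites met. g is listed later, so g next.
c and a now also ready, so the ready set is {c, b, a}; c is listed later → c.
b and a are both available; b is listed later → b.
Ready: d and a. d is listed later → d.
a is the only step now ready → a.
i needed d, c and a, now all done → i.
Ready: f and e. f is listed later → f.
e needed i, now all done → e.

h → g → c → b → d → a → i → f → e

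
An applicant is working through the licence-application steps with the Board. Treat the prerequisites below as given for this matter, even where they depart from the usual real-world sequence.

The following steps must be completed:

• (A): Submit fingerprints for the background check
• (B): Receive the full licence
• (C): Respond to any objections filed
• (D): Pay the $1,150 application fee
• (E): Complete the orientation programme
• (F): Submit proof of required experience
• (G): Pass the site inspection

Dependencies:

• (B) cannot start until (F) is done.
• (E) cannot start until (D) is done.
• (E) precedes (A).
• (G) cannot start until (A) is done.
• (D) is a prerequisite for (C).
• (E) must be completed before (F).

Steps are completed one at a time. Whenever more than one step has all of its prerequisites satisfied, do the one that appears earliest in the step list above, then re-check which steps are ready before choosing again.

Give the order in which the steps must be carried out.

(D) → (C) → (E) → (A) → (F) → (B) → (G)

(D) is the only step with nothing outstanding, so it goes first.
(C) and (E) are both available; (C) is listed earlier → (C).
(E) needed (D), now all done → (E).
(A) and (F) are both available; (A) is listed earlier → (A).
Now (F) and (G) have their prerequisites met. (F) is listed earlier, so (F) next.
(B) now also ready, so the ready set is {(B), (G)}; (B) is listed earlier → (B).
(G) is the only step now ready → (G).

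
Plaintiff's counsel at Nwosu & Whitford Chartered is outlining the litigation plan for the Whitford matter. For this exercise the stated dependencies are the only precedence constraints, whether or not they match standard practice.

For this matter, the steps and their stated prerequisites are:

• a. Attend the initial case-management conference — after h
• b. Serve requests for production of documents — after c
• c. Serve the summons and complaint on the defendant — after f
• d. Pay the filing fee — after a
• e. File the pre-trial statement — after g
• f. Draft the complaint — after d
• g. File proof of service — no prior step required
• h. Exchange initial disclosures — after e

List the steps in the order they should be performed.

g, e, h, a, d, f, c, b

g has no prerequisites → g first.
e needed g, now all done → e.
h needed e, now all done → h.
That leaves a as the only ready step → a.
d needed a, now all done → d.
f needed d, now all done → f.
c is the only step now ready → c.
b is the only step now ready → b.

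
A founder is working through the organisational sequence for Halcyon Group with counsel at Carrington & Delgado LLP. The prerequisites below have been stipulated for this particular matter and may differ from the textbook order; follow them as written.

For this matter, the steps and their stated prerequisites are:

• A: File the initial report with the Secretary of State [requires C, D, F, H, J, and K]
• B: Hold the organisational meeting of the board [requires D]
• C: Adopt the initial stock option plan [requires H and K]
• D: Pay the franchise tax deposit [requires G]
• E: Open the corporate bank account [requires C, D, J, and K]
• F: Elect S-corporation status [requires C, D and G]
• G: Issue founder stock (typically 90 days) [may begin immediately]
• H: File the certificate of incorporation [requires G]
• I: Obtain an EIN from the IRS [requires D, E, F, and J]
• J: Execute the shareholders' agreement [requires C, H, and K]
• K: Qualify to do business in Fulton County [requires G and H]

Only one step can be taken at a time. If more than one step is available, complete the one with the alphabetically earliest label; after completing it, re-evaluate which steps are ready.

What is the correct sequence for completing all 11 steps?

G, D, B, H, K, C, F, J, A, E, I

Only G has no prerequisites, so it is first.
D and H are both available; D has the earlier label → D.
B now also ready, so the ready set is {B, H}; B has the earlier label → B.
H needed G, now all done → H.
That leaves K as the only ready step → K.
C is the only step now ready → C.
Ready: F and J. F has the earlier label → F.
J needed C, H and K, now all done → J.
Ready: A and E. A has the earlier label → A.
E is the only step now ready → E.
I needed D, E, F and J, now all done → I.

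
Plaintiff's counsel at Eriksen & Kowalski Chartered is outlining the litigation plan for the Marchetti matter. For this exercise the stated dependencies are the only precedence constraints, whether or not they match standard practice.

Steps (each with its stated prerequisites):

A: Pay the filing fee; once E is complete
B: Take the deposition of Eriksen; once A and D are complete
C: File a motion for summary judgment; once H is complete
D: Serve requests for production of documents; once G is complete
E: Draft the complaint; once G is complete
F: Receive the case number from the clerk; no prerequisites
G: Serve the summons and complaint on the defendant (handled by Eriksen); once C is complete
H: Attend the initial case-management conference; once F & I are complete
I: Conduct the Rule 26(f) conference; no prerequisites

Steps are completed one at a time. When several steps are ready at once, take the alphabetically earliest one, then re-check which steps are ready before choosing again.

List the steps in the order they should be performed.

Nothing is required for F and I. F has the earlier label → F first.
I is the only step now ready → I.
Next only H has its prerequisites met → H.
Next only C has its prerequisites met → C.
That leaves G as the only ready step → G.
Now D and E have their prerequisites met. D has the earlier label, so D next.
That leaves E as the only ready step → E.
A is the only step now ready → A.
B needed A and D, now all done → B.

F I H C G D E A B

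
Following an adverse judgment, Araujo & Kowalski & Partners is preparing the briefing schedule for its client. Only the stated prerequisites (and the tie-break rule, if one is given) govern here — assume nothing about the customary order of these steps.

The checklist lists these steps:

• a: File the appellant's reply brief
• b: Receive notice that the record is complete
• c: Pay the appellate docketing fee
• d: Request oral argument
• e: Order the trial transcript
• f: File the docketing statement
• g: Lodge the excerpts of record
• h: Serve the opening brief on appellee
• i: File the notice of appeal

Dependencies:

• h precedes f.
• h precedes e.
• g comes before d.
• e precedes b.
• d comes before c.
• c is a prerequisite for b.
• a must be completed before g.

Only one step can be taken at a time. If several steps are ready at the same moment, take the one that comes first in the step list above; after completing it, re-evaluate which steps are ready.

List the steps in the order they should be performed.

Nothing is required for a, h and i. a is listed earlier → a first.
g, h and i are all available; g is listed earlier → g.
Now d, h and i have their prerequisites met. d is listed earlier, so d next.
Now c, h and i have their prerequisites met. c is listed earlier, so c next.
Ready: h and i. h is listed earlier → h.
e and f now also ready, so the ready set is {e, f, i}; e is listed earlier → e.
Ready: b, f and i. b is listed earlier → b.
Now f and i have their prerequisites met. f is listed earlier, so f next.
Next only i has its prerequisites met → i.

a, g, d, c, h, e, b, f, i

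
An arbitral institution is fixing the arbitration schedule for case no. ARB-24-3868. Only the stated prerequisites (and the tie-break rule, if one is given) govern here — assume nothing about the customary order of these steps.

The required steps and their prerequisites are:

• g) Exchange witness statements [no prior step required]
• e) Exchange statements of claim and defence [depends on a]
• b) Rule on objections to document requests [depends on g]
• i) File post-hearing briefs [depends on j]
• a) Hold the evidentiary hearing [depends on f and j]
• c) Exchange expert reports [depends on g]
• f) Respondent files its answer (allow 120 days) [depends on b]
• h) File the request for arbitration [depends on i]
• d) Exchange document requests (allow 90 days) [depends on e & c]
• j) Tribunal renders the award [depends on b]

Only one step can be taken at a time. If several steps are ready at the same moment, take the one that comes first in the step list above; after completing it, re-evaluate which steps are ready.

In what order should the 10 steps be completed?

g has no prerequisites → g first.
Ready: b and c. b is listed earlier → b.
c, f and j are all available; c is listed earlier → c.
f and j are both available; f is listed earlier → f.
j needed b, now all done → j.
Ready: i and a. i is listed earlier → i.
h now also ready, so the ready set is {a, h}; a is listed earlier → a.
e and h are both available; e is listed earlier → e.
Now h and d have their prerequisites met. h is listed earlier, so h next.
That leaves d as the only ready step → d.

g b c f j i a e h d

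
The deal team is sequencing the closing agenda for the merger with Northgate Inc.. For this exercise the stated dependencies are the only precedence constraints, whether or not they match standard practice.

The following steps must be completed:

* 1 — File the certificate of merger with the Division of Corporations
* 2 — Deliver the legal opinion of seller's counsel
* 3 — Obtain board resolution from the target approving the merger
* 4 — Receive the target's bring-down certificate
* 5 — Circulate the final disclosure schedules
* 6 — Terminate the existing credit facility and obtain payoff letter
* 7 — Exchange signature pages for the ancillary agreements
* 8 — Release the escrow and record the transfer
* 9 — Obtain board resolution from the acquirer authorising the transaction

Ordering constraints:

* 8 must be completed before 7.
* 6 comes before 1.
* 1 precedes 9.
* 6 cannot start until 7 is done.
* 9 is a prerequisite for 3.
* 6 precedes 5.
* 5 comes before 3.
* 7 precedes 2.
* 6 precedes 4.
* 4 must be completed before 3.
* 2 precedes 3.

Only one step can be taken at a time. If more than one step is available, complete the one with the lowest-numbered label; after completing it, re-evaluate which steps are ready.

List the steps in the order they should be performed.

8 → 7 → 2 → 6 → 1 → 4 → 5 → 9 → 3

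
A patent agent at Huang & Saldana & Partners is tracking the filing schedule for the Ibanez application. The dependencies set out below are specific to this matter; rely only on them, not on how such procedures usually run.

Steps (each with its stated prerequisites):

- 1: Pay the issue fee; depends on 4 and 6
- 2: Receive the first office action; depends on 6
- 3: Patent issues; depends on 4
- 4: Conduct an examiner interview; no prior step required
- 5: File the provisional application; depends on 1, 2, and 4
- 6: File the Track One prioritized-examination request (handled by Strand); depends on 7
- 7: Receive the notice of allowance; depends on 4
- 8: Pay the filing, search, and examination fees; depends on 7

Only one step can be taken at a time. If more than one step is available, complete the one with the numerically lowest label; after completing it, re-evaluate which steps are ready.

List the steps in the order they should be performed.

4 3 7 6 1 2 5 8

Only 4 has no prerequisites, so it is first.
3 and 7 are both available; 3 has the earlier label → 3.
7 needed 4, now all done → 7.
6 and 8 are both available; 6 has the earlier label → 6.
Now 1, 2 and 8 have their prerequisites met. 1 has the earlier label, so 1 next.
Ready: 2 and 8. 2 has the earlier label → 2.
Now 5 and 8 have their prerequisites met. 5 has the earlier label, so 5 next.
That leaves 8 as the only ready step → 8.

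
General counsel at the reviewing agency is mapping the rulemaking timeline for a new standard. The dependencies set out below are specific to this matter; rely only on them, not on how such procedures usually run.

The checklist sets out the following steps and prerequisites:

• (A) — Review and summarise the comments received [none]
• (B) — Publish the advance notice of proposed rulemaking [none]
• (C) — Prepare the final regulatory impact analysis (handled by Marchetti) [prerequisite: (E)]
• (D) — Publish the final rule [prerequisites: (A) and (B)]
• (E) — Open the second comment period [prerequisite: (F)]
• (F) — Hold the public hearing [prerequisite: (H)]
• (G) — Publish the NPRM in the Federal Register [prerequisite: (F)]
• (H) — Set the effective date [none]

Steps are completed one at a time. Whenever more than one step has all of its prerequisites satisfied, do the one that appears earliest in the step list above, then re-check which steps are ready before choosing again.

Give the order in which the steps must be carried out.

Nothing is required for (A), (B) and (H). (A) is listed earlier → (A) first.
Now (B) and (H) have their prerequisites met. (B) is listed earlier, so (B) next.
(D) now also ready, so the ready set is {(D), (H)}; (D) is listed earlier → (D).
(H) is the only step now ready → (H).
(F) needed (H), now all done → (F).
Now (E) and (G) have their prerequisites met. (E) is listed earlier, so (E) next.
(C) now also ready, so the ready set is {(C), (G)}; (C) is listed earlier → (C).
That leaves (G) as the only ready step → (G).

(A), (B), (D), (H), (F), (E), (C), (G)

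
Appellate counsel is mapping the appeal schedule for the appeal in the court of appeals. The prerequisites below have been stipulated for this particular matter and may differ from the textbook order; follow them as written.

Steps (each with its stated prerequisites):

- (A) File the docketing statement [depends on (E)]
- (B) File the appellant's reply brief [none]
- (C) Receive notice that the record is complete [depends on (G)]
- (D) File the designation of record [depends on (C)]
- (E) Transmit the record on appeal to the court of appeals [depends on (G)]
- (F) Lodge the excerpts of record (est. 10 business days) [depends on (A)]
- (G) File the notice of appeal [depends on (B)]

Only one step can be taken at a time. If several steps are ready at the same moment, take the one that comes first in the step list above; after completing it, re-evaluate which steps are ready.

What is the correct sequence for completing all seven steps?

(B) → (G) → (C) → (D) → (E) → (A) → (F)

Only (B) has no prerequisites, so it is first.
That leaves (G) as the only ready step → (G).
(C) and (E) are both available; (C) is listed earlier → (C).
(D) now also ready, so the ready set is {(D), (E)}; (D) is listed earlier → (D).
(E) needed (G), now all done → (E).
(A) is the only step now ready → (A).
(F) needed (A), now all done → (F).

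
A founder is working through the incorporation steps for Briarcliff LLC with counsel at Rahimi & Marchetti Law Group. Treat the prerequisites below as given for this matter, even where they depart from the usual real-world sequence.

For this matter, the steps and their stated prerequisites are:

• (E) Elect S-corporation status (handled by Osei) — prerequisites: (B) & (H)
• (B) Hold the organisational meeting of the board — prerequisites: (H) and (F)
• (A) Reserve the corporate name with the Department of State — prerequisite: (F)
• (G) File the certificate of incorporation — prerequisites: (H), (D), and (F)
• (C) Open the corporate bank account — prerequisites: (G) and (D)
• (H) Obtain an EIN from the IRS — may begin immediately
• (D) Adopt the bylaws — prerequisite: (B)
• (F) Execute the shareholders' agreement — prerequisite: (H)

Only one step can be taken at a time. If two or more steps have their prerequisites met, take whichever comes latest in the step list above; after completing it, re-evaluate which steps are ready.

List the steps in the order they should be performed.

(H), (F), (A), (B), (D), (G), (C), (E)

(H) is the only step with nothing outstanding, so it goes first.
(F) needed (H), now all done → (F).
Now (A) and (B) have their prerequisites met. (A) is listed later, so (A) next.
(B) is the only step now ready → (B).
Ready: (D) and (E). (D) is listed later → (D).
Ready: (G) and (E). (G) is listed later → (G).
Now (C) and (E) have their prerequisites met. (C) is listed later, so (C) next.
(E) needed (H) and (B), now all done → (E).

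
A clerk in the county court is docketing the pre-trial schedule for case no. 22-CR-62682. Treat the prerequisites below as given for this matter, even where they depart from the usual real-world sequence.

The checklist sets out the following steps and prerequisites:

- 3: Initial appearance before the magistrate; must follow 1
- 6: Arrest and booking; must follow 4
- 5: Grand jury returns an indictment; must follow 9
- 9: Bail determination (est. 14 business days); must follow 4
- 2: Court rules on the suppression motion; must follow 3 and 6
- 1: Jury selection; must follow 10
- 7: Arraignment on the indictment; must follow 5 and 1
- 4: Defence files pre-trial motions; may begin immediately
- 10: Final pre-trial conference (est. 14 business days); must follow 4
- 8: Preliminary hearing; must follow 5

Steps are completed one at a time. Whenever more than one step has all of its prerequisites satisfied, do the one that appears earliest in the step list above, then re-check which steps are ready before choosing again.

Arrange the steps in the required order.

4 6 9 5 10 1 3 2 7 8

4 has no prerequisites → 4 first.
6, 9 and 10 are all available; 6 is listed earlier → 6.
Now 9 and 10 have their prerequisites met. 9 is listed earlier, so 9 next.
5 now also ready, so the ready set is {5, 10}; 5 is listed earlier → 5.
8 now also ready, so the ready set is {10, 8}; 10 is listed earlier → 10.
Ready: 1 and 8. 1 is listed earlier → 1.
Now 3, 7 and 8 have their prerequisites met. 3 is listed earlier, so 3 next.
Now 2, 7 and 8 have their prerequisites met. 2 is listed earlier, so 2 next.
7 and 8 are both available; 7 is listed earlier → 7.
That leaves 8 as the only ready step → 8.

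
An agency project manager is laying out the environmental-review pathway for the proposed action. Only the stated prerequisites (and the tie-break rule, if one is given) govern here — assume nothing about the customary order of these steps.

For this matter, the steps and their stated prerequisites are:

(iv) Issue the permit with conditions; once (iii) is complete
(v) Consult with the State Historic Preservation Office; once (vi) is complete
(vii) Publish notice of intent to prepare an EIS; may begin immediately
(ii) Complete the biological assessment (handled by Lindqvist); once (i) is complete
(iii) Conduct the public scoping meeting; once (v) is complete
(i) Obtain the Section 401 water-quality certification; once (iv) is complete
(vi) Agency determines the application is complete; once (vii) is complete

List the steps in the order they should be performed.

(vii) has no prerequisites → (vii) first.
(vi) needed (vii), now all done → (vi).
That leaves (v) as the only ready step → (v).
(iii) is the only step now ready → (iii).
(iv) needed (iii), now all done → (iv).
Next only (i) has its prerequisites met → (i).
(ii) is the only step now ready → (ii).

(vii), (vi), (v), (iii), (iv), (i), (ii)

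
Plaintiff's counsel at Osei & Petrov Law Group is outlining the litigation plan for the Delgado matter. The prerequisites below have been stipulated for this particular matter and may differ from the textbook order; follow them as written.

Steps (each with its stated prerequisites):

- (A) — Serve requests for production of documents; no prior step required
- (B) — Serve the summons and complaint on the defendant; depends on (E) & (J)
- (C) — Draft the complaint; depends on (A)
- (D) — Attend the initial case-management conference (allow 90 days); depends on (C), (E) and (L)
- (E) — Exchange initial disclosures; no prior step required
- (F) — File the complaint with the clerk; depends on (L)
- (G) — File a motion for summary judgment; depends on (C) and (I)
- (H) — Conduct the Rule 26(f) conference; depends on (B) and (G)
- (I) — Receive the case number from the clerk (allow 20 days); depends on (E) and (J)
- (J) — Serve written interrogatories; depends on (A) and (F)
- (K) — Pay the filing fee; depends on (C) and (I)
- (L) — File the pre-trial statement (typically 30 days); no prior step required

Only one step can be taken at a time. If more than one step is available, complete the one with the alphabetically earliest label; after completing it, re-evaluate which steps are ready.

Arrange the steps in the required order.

Nothing is required for (A), (E) and (L). (A) has the earlier label → (A) first.
Now (C), (E) and (L) have their prerequisites met. (C) has the earlier label, so (C) next.
Ready: (E) and (L). (E) has the earlier label → (E).
(L) is the only step now ready → (L).
Ready: (D) and (F). (D) has the earlier label → (D).
That leaves (F) as the only ready step → (F).
(J) needed (A) and (F), now all done → (J).
(B) and (I) are both available; (B) has the earlier label → (B).
(I) is the only step now ready → (I).
(G) and (K) are both available; (G) has the earlier label → (G).
(H) now also ready, so the ready set is {(H), (K)}; (H) has the earlier label → (H).
(K) needed (C) and (I), now all done → (K).

(A), (C), (E), (L), (D), (F), (J), (B), (I), (G), (H), (K)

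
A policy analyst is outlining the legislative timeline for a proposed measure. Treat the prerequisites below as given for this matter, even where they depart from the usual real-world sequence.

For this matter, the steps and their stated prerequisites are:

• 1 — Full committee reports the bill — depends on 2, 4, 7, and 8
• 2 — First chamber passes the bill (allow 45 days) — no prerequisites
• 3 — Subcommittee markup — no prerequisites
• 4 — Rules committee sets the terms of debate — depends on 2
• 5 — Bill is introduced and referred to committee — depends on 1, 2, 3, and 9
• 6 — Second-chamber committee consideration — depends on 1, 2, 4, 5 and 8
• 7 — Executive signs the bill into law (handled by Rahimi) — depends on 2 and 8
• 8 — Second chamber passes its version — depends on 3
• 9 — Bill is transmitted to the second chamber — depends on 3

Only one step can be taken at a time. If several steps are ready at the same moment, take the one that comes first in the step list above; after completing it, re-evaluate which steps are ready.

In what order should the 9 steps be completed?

2 3 4 8 7 1 9 5 6

2 and 3 have no prerequisites; 2 is listed earlier, so 2 is first.
3 and 4 are both available; 3 is listed earlier → 3.
8 and 9 now also ready, so the ready set is {4, 8, 9}; 4 is listed earlier → 4.
8 and 9 are both available; 8 is listed earlier → 8.
Now 7 and 9 have their prerequisites met. 7 is listed earlier, so 7 next.
1 now also ready, so the ready set is {1, 9}; 1 is listed earlier → 1.
That leaves 9 as the only ready step → 9.
5 needed 1, 2, 3 and 9, now all done → 5.
6 needed 1, 2, 4, 5 and 8, now all done → 6.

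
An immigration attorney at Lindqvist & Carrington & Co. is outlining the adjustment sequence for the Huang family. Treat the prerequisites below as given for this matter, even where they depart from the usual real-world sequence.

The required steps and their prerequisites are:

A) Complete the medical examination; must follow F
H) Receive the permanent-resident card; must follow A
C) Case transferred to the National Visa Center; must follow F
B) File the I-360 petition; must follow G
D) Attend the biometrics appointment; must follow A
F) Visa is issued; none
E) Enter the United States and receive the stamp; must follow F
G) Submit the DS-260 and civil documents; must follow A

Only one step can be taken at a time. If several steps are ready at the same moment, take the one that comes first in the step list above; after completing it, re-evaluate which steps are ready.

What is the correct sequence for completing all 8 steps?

F has no prerequisites → F first.
Now A, C and E have their prerequisites met. A is listed earlier, so A next.
H, D and G now also ready, so the ready set is {H, C, D, E, G}; H is listed earlier → H.
Now C, D, E and G have their prerequisites met. C is listed earlier, so C next.
D, E and G are all available; D is listed earlier → D.
Now E and G have their prerequisites met. E is listed earlier, so E next.
G needed A, now all done → G.
B needed G, now all done → B.

F A H C D E G B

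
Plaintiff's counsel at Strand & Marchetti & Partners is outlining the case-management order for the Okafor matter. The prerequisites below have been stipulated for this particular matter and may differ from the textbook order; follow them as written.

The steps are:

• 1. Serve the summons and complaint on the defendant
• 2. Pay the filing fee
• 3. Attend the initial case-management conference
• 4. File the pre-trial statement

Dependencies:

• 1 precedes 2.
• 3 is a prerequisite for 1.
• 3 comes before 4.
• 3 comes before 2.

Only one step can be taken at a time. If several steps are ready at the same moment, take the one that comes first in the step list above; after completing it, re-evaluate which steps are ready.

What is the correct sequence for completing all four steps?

3 is the only step with nothing outstanding, so it goes first.
1 and 4 are both available; 1 is listed earlier → 1.
2 now also ready, so the ready set is {2, 4}; 2 is listed earlier → 2.
Next only 4 has its prerequisites met → 4.

3, 1, 2, 4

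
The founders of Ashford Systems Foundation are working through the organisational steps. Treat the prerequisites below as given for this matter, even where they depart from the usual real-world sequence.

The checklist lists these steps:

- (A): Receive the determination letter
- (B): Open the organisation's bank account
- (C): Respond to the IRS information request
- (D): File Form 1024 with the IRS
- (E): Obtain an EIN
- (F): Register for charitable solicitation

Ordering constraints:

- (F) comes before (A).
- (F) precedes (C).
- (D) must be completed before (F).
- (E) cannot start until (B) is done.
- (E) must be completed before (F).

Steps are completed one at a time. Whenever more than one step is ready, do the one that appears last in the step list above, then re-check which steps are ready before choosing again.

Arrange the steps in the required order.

Nothing is required for (D) and (B). (D) is listed later → (D) first.
(B) is the only step now ready → (B).
That leaves (E) as the only ready step → (E).
(F) needed (E) and (D), now all done → (F).
Ready: (C) and (A). (C) is listed later → (C).
Next only (A) has its prerequisites met → (A).

(D) → (B) → (E) → (F) → (C) → (A)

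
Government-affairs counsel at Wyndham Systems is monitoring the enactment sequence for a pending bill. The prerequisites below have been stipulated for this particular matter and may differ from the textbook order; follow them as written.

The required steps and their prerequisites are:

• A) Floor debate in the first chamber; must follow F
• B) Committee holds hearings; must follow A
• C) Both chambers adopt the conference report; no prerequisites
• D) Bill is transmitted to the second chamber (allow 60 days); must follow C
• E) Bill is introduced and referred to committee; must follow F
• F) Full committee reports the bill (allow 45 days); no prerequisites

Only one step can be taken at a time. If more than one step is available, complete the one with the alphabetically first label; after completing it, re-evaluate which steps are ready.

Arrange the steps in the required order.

C, D, F, A, B, E

Nothing is required for C and F. C has the earlier label → C first.
D now also ready, so the ready set is {D, F}; D has the earlier label → D.
That leaves F as the only ready step → F.
Ready: A and E. A has the earlier label → A.
B now also ready, so the ready set is {B, E}; B has the earlier label → B.
That leaves E as the only ready step → E.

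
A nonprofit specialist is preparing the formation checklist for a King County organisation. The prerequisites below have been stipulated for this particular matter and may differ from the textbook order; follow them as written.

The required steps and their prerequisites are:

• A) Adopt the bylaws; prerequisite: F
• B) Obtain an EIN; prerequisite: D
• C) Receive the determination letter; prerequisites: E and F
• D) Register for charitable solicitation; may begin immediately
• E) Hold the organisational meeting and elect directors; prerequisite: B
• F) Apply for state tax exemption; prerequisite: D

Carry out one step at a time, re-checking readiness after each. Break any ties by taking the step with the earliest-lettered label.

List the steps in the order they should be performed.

Only D has no prerequisites, so it is first.
Now B and F have their prerequisites met. B has the earlier label, so B next.
E now also ready, so the ready set is {E, F}; E has the earlier label → E.
Next only F has its prerequisites met → F.
A and C are both available; A has the earlier label → A.
C is the only step now ready → C.

D B E F A C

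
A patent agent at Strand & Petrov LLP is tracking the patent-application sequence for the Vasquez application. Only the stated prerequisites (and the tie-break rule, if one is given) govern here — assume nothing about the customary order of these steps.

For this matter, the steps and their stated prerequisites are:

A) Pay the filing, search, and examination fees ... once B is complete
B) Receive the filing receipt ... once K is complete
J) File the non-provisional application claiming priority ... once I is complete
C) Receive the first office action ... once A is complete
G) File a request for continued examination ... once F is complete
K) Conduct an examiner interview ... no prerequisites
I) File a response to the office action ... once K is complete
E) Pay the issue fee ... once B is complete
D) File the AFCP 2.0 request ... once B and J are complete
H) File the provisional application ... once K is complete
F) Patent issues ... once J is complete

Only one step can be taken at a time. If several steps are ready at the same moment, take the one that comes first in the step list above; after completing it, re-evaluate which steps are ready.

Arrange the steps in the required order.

K, B, A, C, I, J, E, D, H, F, G

K is the only step with nothing outstanding, so it goes first.
Ready: B, I and H. B is listed earlier → B.
Now A, I, E and H have their prerequisites met. A is listed earlier, so A next.
C now also ready, so the ready set is {C, I, E, H}; C is listed earlier → C.
I, E and H are all available; I is listed earlier → I.
Now J, E and H have their prerequisites met. J is listed earlier, so J next.
D and F now also ready, so the ready set is {E, D, H, F}; E is listed earlier → E.
Now D, H and F have their prerequisites met. D is listed earlier, so D next.
Now H and F have their prerequisites met. H is listed earlier, so H next.
F needed J, now all done → F.
G needed F, now all done → G.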